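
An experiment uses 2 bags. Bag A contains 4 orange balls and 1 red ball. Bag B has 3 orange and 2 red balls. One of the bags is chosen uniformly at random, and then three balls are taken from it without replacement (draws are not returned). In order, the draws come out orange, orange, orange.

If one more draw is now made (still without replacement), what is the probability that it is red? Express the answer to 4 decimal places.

For each hypothesis, P(data | H) works out to: P(data | bag A) = (4/5)(3/4)(2/3) = 2/5; P(data | bag B) = (3/5)(2/4)(1/3) = 1/10.
Multiplying each by its prior: 1/2 · 2/5 = 1/5, 1/2 · 1/10 = 1/20; these sum to 1/4.
The posterior is then P(bag A | data) = 4/5, P(bag B | data) = 1/5.
The predictive probability is P(red next | data) = (1/2)(4/5) + (1)(1/5) = 3/5.

0.6000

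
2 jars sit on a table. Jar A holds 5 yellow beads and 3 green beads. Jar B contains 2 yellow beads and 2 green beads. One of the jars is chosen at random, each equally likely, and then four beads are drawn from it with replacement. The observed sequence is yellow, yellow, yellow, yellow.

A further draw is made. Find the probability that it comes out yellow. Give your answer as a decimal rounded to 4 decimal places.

The likelihood of the observed sequence under each hypothesis: P(data | jar A) = (5/8)(5/8)(5/8)(5/8) = 0.15259; P(data | jar B) = (2/4)(2/4)(2/4)(2/4) = 0.0625.
Multiplying each by its prior: 1/2 · 0.15259 = 0.076294, 1/2 · 0.0625 = 0.03125; with total 0.10754.
Dividing through by the total gives posterior P(jar A | data) = 0.70942, P(jar B | data) = 0.29058.
Averaging over the posterior, P(yellow next | data) = (5/8)(0.70942) + (1/2)(0.29058) = 0.58868.

0.5887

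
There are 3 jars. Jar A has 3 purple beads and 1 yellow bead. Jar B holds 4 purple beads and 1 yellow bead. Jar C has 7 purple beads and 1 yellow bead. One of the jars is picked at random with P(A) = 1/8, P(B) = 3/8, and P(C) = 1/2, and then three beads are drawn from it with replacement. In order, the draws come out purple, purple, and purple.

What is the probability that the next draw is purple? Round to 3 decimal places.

0.839

Under each hypothesis, the probability of the observed sequence is: P(data | jar A) = (3/4)(3/4)(3/4) = 0.42188; P(data | jar B) = (4/5)(4/5)(4/5) = 0.512; P(data | jar C) = (7/8)(7/8)(7/8) = 0.66992.
The prior-weighted likelihoods are 1/8 · 0.42188 = 0.052734, 3/8 · 0.512 = 0.192, 1/2 · 0.66992 = 0.33496; summing to 0.5797.
Dividing through by the total gives posterior P(jar A | data) = 0.090969, P(jar B | data) = 0.33121, P(jar C | data) = 0.57782.
So P(purple next | data) = Σ P(purple next | H) P(H | data) = (3/4)(0.090969) + (4/5)(0.33121) + (7/8)(0.57782) = 0.83879.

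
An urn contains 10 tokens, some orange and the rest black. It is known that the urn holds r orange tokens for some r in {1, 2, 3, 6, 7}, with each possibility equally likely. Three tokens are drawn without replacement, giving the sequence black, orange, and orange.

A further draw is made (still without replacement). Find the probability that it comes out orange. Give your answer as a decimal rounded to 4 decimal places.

For each hypothesis, P(data | H) works out to: P(data | r = 1) = (9/10)(1/9)(0/8) = 0; P(data | r = 2) = (8/10)(2/9)(1/8) = 1/45; P(data | r = 3) = (7/10)(3/9)(2/8) = 7/120; P(data | r = 6) = (4/10)(6/9)(5/8) = 1/6; P(data | r = 7) = (3/10)(7/9)(6/8) = 7/40.
The prior-weighted likelihoods are 1/5 · 0 = 0, 1/5 · 1/45 = 1/225, 1/5 · 7/120 = 7/600, 1/5 · 1/6 = 1/30, 1/5 · 7/40 = 7/200; these sum to 19/225.
Dividing through by the total gives posterior P(r = 1 | data) = 0, P(r = 2 | data) = 1/19, P(r = 3 | data) = 21/152, P(r = 6 | data) = 15/38, P(r = 7 | data) = 63/152.
The predictive probability is P(orange next | data) = (0)(1/19) + (1/7)(21/152) + (4/7)(15/38) + (5/7)(63/152) = 72/133.

0.5414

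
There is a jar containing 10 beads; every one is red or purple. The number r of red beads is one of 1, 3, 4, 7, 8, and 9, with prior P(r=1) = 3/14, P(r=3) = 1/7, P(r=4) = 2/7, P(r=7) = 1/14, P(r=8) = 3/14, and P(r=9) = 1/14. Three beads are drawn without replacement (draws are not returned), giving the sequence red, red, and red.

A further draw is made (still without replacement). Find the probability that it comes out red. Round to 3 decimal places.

For each hypothesis, P(data | H) works out to: P(data | r = 1) = (1/10)(0/9) = 0; P(data | r = 3) = (3/10)(2/9)(1/8) = 1/120; P(data | r = 4) = (4/10)(3/9)(2/8) = 1/30; P(data | r = 7) = (7/10)(6/9)(5/8) = 7/24; P(data | r = 8) = (8/10)(7/9)(6/8) = 7/15; P(data | r = 9) = (9/10)(8/9)(7/8) = 7/10.
Weighting by the prior gives 3/14 · 0 = 0, 1/7 · 1/120 = 1/840, 2/7 · 1/30 = 1/105, 1/14 · 7/24 = 1/48, 3/14 · 7/15 = 1/10, 1/14 · 7/10 = 1/20; summing to 61/336.
Dividing through by the total gives posterior P(r = 1 | data) = 0, P(r = 3 | data) = 2/305, P(r = 4 | data) = 16/305, P(r = 7 | data) = 7/61, P(r = 8 | data) = 168/305, P(r = 9 | data) = 84/305.
So P(red next | data) = Σ P(red next | H) P(H | data) = (0)(2/305) + (1/7)(16/305) + (4/7)(7/61) + (5/7)(168/305) + (6/7)(84/305) = 300/427.

0.703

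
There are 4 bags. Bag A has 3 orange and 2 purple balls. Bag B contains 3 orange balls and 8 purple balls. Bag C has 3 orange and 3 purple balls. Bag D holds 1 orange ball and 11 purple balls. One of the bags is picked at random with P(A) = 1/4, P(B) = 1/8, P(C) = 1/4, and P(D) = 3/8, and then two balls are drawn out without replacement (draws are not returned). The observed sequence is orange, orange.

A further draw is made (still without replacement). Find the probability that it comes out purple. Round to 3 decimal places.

0.710

The likelihood of the observed sequence under each hypothesis: P(data | bag A) = (3/5)(2/4) = 3/10; P(data | bag B) = (3/11)(2/10) = 3/55; P(data | bag C) = (3/6)(2/5) = 1/5; P(data | bag D) = (1/12)(0/11) = 0.
Multiplying each by its prior: 1/4 · 3/10 = 3/40, 1/8 · 3/55 = 3/440, 1/4 · 1/5 = 1/20, 3/8 · 0 = 0; summing to 29/220.
The posterior is then P(bag A | data) = 33/58, P(bag B | data) = 3/58, P(bag C | data) = 11/29, P(bag D | data) = 0.
Averaging over the posterior, P(purple next | data) = (2/3)(33/58) + (8/9)(3/58) + (3/4)(11/29) = 247/348.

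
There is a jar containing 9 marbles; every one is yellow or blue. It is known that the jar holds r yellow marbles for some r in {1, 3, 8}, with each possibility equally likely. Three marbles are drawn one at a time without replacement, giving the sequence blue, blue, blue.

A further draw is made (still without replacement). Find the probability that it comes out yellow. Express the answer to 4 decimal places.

Compute the likelihood of the observed sequence for each case: P(data | r = 1) = (8/9)(7/8)(6/7) = 2/3; P(data | r = 3) = (6/9)(5/8)(4/7) = 5/21; P(data | r = 8) = (1/9)(0/8) = 0.
Multiplying each by its prior: 1/3 · 2/3 = 2/9, 1/3 · 5/21 = 5/63, 1/3 · 0 = 0; summing to 19/63.
Dividing through by the total gives posterior P(r = 1 | data) = 14/19, P(r = 3 | data) = 5/19, P(r = 8 | data) = 0.
So P(yellow next | data) = Σ P(yellow next | H) P(H | data) = (1/6)(14/19) + (1/2)(5/19) = 29/114.

0.2544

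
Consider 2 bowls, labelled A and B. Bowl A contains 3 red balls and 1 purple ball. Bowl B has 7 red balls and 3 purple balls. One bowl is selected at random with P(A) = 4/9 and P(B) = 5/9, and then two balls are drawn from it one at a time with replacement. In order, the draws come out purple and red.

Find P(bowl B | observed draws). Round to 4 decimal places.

For each hypothesis, P(data | H) works out to: P(data | bowl A) = (1/4)(3/4) = 3/16; P(data | bowl B) = (3/10)(7/10) = 21/100.
The prior-weighted likelihoods are 4/9 · 3/16 = 1/12, 5/9 · 21/100 = 7/60; these sum to 1/5.
By Bayes' rule, P(bowl B | data) = (7/60) / (1/5) = 7/12.

0.5833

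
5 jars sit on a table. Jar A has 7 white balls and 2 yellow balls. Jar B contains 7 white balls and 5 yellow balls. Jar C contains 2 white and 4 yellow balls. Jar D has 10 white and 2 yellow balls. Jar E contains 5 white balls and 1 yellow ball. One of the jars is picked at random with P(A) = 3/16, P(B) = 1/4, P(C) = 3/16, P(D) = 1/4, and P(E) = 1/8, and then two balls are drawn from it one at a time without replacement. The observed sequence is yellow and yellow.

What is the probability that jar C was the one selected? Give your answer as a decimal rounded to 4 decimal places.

0.6154

The likelihood of the observed sequence under each hypothesis: P(data | jar A) = (2/9)(1/8) = 1/36; P(data | jar B) = (5/12)(4/11) = 5/33; P(data | jar C) = (4/6)(3/5) = 2/5; P(data | jar D) = (2/12)(1/11) = 1/66; P(data | jar E) = (1/6)(0/5) = 0.
Multiplying each by its prior: 3/16 · 1/36 = 1/192, 1/4 · 5/33 = 5/132, 3/16 · 2/5 = 3/40, 1/4 · 1/66 = 1/264, 1/8 · 0 = 0; with total 39/320.
Therefore the posterior P(jar C | data) = (3/40) / (39/320) = 8/13.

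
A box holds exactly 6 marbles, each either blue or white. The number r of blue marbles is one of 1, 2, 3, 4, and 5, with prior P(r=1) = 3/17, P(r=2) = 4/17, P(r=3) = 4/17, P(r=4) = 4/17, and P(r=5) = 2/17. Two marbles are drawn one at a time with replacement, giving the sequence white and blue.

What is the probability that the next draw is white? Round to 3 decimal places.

The likelihood of the observed sequence under each hypothesis: P(data | r = 1) = (5/6)(1/6) = 5/36; P(data | r = 2) = (4/6)(2/6) = 2/9; P(data | r = 3) = (3/6)(3/6) = 1/4; P(data | r = 4) = (2/6)(4/6) = 2/9; P(data | r = 5) = (1/6)(5/6) = 5/36.
Multiplying each by its prior: 3/17 · 5/36 = 5/204, 4/17 · 2/9 = 8/153, 4/17 · 1/4 = 1/17, 4/17 · 2/9 = 8/153, 2/17 · 5/36 = 5/306; with total 125/612.
Dividing through by the total gives posterior P(r = 1 | data) = 3/25, P(r = 2 | data) = 32/125, P(r = 3 | data) = 36/125, P(r = 4 | data) = 32/125, P(r = 5 | data) = 2/25.
Averaging over the posterior, P(white next | data) = (5/6)(3/25) + (2/3)(32/125) + (1/2)(36/125) + (1/3)(32/125) + (1/6)(2/25) = 77/150.

0.513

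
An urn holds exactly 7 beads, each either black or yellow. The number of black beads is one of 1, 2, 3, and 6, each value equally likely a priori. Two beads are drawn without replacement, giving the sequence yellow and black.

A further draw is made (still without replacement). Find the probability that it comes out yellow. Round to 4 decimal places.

Under each hypothesis, the probability of the observed sequence is: P(data | r = 1) = (6/7)(1/6) = 1/7; P(data | r = 2) = (5/7)(2/6) = 5/21; P(data | r = 3) = (4/7)(3/6) = 2/7; P(data | r = 6) = (1/7)(6/6) = 1/7.
The prior-weighted likelihoods are 1/4 · 1/7 = 1/28, 1/4 · 5/21 = 5/84, 1/4 · 2/7 = 1/14, 1/4 · 1/7 = 1/28; with total 17/84.
The posterior is then P(r = 1 | data) = 3/17, P(r = 2 | data) = 5/17, P(r = 3 | data) = 6/17, P(r = 6 | data) = 3/17.
So P(yellow next | data) = Σ P(yellow next | H) P(H | data) = (1)(3/17) + (4/5)(5/17) + (3/5)(6/17) + (0)(3/17) = 53/85.

0.6235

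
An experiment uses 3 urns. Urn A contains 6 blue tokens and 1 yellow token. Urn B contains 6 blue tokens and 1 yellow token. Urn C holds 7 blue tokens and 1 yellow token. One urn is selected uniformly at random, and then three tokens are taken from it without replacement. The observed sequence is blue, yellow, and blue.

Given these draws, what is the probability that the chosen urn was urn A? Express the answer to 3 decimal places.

For each hypothesis, P(data | H) works out to: P(data | urn A) = (6/7)(1/6)(5/5) = 1/7; P(data | urn B) = (6/7)(1/6)(5/5) = 1/7; P(data | urn C) = (7/8)(1/7)(6/6) = 1/8.
The prior-weighted likelihoods are 1/3 · 1/7 = 1/21, 1/3 · 1/7 = 1/21, 1/3 · 1/8 = 1/24; summing to 23/168.
So P(urn A | data) = (1/21) / (23/168) = 8/23.

0.348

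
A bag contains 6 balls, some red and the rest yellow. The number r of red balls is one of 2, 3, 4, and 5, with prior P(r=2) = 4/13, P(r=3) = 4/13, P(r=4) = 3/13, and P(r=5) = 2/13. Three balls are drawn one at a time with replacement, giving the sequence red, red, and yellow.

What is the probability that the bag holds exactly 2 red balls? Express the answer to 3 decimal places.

0.201

For each hypothesis, P(data | H) works out to: P(data | r = 2) = (2/6)(2/6)(4/6) = 0.074074; P(data | r = 3) = (3/6)(3/6)(3/6) = 0.125; P(data | r = 4) = (4/6)(4/6)(2/6) = 0.14815; P(data | r = 5) = (5/6)(5/6)(1/6) = 0.11574.
Multiplying each by its prior: 4/13 · 0.074074 = 0.022792, 4/13 · 0.125 = 0.038462, 3/13 · 0.14815 = 0.034188, 2/13 · 0.11574 = 0.017806; these sum to 0.11325.
Hence P(r = 2 | data) = (0.022792) / (0.11325) = 0.20126.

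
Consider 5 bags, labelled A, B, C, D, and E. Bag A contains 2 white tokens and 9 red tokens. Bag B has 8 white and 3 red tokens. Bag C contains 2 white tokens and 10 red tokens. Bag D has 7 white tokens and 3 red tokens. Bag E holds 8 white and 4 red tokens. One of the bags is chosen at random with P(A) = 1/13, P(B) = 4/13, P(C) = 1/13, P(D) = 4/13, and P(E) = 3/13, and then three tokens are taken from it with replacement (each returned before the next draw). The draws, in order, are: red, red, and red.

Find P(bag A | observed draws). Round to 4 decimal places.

The likelihood of the observed sequence under each hypothesis: P(data | bag A) = (9/11)(9/11)(9/11) = 0.54771; P(data | bag B) = (3/11)(3/11)(3/11) = 0.020285; P(data | bag C) = (10/12)(10/12)(10/12) = 0.5787; P(data | bag D) = (3/10)(3/10)(3/10) = 0.027; P(data | bag E) = (4/12)(4/12)(4/12) = 0.037037.
The prior-weighted likelihoods are 1/13 · 0.54771 = 0.042131, 4/13 · 0.020285 = 0.0062417, 1/13 · 0.5787 = 0.044516, 4/13 · 0.027 = 0.0083077, 3/13 · 0.037037 = 0.008547; these sum to 0.10974.
Therefore the posterior P(bag A | data) = (0.042131) / (0.10974) = 0.38391.

0.3839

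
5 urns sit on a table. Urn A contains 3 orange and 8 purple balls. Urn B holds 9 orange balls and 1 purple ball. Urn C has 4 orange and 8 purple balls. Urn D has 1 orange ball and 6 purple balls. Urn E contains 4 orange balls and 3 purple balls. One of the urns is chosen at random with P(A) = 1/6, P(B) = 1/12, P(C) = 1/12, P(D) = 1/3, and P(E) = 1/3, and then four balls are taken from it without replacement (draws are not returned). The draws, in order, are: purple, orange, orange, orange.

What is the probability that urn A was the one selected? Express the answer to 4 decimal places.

0.0257

Compute the likelihood of the observed sequence for each case: P(data | urn A) = (8/11)(3/10)(2/9)(1/8) = 0.0060606; P(data | urn B) = (1/10)(9/9)(8/8)(7/7) = 0.1; P(data | urn C) = (8/12)(4/11)(3/10)(2/9) = 0.016162; P(data | urn D) = (6/7)(1/6)(0/5) = 0; P(data | urn E) = (3/7)(4/6)(3/5)(2/4) = 0.085714.
Weighting by the prior gives 1/6 · 0.0060606 = 0.0010101, 1/12 · 0.1 = 0.0083333, 1/12 · 0.016162 = 0.0013468, 1/3 · 0 = 0, 1/3 · 0.085714 = 0.028571; these sum to 0.039262.
So P(urn A | data) = (0.0010101) / (0.039262) = 0.025727.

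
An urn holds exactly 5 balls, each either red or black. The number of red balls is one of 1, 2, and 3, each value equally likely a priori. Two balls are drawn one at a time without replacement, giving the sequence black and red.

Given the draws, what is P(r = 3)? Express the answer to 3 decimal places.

Compute the likelihood of the observed sequence for each case: P(data | r = 1) = (4/5)(1/4) = 1/5; P(data | r = 2) = (3/5)(2/4) = 3/10; P(data | r = 3) = (2/5)(3/4) = 3/10.
Multiplying each by its prior: 1/3 · 1/5 = 1/15, 1/3 · 3/10 = 1/10, 1/3 · 3/10 = 1/10; with total 4/15.
Therefore the posterior P(r = 3 | data) = (1/10) / (4/15) = 3/8.

0.375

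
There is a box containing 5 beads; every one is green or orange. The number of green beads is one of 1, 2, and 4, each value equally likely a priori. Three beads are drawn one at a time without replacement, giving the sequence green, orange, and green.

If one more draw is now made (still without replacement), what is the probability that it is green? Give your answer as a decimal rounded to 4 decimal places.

For each hypothesis, P(data | H) works out to: P(data | r = 1) = (1/5)(4/4)(0/3) = 0; P(data | r = 2) = (2/5)(3/4)(1/3) = 1/10; P(data | r = 4) = (4/5)(1/4)(3/3) = 1/5.
The prior-weighted likelihoods are 1/3 · 0 = 0, 1/3 · 1/10 = 1/30, 1/3 · 1/5 = 1/15; summing to 1/10.
Normalising, the posterior is P(r = 1 | data) = 0, P(r = 2 | data) = 1/3, P(r = 4 | data) = 2/3.
Averaging over the posterior, P(green next | data) = (0)(1/3) + (1)(2/3) = 2/3.

0.6667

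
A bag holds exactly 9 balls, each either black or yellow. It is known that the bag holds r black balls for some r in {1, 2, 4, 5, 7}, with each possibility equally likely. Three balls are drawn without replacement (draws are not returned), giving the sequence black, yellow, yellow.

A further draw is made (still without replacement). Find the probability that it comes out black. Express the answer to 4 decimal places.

0.3673

Compute the likelihood of the observed sequence for each case: P(data | r = 1) = (1/9)(8/8)(7/7) = 1/9; P(data | r = 2) = (2/9)(7/8)(6/7) = 1/6; P(data | r = 4) = (4/9)(5/8)(4/7) = 10/63; P(data | r = 5) = (5/9)(4/8)(3/7) = 5/42; P(data | r = 7) = (7/9)(2/8)(1/7) = 1/36.
Weighting by the prior gives 1/5 · 1/9 = 1/45, 1/5 · 1/6 = 1/30, 1/5 · 10/63 = 2/63, 1/5 · 5/42 = 1/42, 1/5 · 1/36 = 1/180; summing to 7/60.
Dividing through by the total gives posterior P(r = 1 | data) = 4/21, P(r = 2 | data) = 2/7, P(r = 4 | data) = 40/147, P(r = 5 | data) = 10/49, P(r = 7 | data) = 1/21.
The predictive probability is P(black next | data) = (0)(4/21) + (1/6)(2/7) + (1/2)(40/147) + (2/3)(10/49) + (1)(1/21) = 18/49.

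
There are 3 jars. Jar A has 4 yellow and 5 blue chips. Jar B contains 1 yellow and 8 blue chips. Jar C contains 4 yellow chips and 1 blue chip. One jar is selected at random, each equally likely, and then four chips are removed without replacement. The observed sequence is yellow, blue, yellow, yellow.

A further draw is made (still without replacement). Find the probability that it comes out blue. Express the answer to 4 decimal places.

Under each hypothesis, the probability of the observed sequence is: P(data | jar A) = (4/9)(5/8)(3/7)(2/6) = 0.039683; P(data | jar B) = (1/9)(8/8)(0/7) = 0; P(data | jar C) = (4/5)(1/4)(3/3)(2/2) = 0.2.
Weighting by the prior gives 1/3 · 0.039683 = 0.013228, 1/3 · 0 = 0, 1/3 · 0.2 = 0.066667; with total 0.079894.
The posterior is then P(jar A | data) = 0.16556, P(jar B | data) = 0, P(jar C | data) = 0.83444.
The predictive probability is P(blue next | data) = (4/5)(0.16556) + (0)(0.83444) = 0.13245.

0.1325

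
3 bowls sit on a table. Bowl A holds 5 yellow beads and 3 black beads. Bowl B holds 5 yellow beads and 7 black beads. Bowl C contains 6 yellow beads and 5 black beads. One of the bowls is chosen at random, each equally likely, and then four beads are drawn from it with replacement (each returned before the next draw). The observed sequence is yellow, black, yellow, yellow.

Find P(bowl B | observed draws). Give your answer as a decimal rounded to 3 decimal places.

0.203

For each hypothesis, P(data | H) works out to: P(data | bowl A) = (5/8)(3/8)(5/8)(5/8) = 0.091553; P(data | bowl B) = (5/12)(7/12)(5/12)(5/12) = 0.042197; P(data | bowl C) = (6/11)(5/11)(6/11)(6/11) = 0.073765.
Multiplying each by its prior: 1/3 · 0.091553 = 0.030518, 1/3 · 0.042197 = 0.014066, 1/3 · 0.073765 = 0.024588; summing to 0.069172.
By Bayes' rule, P(bowl B | data) = (0.014066) / (0.069172) = 0.20334.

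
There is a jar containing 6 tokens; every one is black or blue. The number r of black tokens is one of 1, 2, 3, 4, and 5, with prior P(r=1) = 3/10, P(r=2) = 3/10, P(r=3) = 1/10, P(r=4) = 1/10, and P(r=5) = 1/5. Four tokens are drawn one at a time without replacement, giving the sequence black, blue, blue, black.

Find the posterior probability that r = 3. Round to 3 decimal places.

Compute the likelihood of the observed sequence for each case: P(data | r = 1) = (1/6)(5/5)(4/4)(0/3) = 0; P(data | r = 2) = (2/6)(4/5)(3/4)(1/3) = 1/15; P(data | r = 3) = (3/6)(3/5)(2/4)(2/3) = 1/10; P(data | r = 4) = (4/6)(2/5)(1/4)(3/3) = 1/15; P(data | r = 5) = (5/6)(1/5)(0/4) = 0.
The prior-weighted likelihoods are 3/10 · 0 = 0, 3/10 · 1/15 = 1/50, 1/10 · 1/10 = 1/100, 1/10 · 1/15 = 1/150, 1/5 · 0 = 0; with total 11/300.
So P(r = 3 | data) = (1/100) / (11/300) = 3/11.

0.273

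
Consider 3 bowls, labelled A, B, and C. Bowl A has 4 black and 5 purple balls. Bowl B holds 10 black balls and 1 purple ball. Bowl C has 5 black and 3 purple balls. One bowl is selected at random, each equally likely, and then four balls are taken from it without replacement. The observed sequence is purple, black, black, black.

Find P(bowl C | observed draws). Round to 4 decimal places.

0.4507

Compute the likelihood of the observed sequence for each case: P(data | bowl A) = (5/9)(4/8)(3/7)(2/6) = 0.039683; P(data | bowl B) = (1/11)(10/10)(9/9)(8/8) = 0.090909; P(data | bowl C) = (3/8)(5/7)(4/6)(3/5) = 0.10714.
The prior-weighted likelihoods are 1/3 · 0.039683 = 0.013228, 1/3 · 0.090909 = 0.030303, 1/3 · 0.10714 = 0.035714; with total 0.079245.
By Bayes' rule, P(bowl C | data) = (0.035714) / (0.079245) = 0.45068.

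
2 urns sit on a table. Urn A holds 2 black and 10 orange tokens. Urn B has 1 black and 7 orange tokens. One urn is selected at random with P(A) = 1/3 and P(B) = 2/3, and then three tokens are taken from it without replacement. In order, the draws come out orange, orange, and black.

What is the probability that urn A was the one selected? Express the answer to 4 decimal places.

For each hypothesis, P(data | H) works out to: P(data | urn A) = (10/12)(9/11)(2/10) = 3/22; P(data | urn B) = (7/8)(6/7)(1/6) = 1/8.
Weighting by the prior gives 1/3 · 3/22 = 1/22, 2/3 · 1/8 = 1/12; with total 17/132.
So P(urn A | data) = (1/22) / (17/132) = 6/17.

0.3529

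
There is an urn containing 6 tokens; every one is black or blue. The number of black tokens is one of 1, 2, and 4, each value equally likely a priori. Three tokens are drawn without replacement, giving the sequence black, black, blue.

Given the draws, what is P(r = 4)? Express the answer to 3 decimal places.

0.750

The likelihood of the observed sequence under each hypothesis: P(data | r = 1) = (1/6)(0/5) = 0; P(data | r = 2) = (2/6)(1/5)(4/4) = 1/15; P(data | r = 4) = (4/6)(3/5)(2/4) = 1/5.
Weighting by the prior gives 1/3 · 0 = 0, 1/3 · 1/15 = 1/45, 1/3 · 1/5 = 1/15; with total 4/45.
By Bayes' rule, P(r = 4 | data) = (1/15) / (4/45) = 3/4.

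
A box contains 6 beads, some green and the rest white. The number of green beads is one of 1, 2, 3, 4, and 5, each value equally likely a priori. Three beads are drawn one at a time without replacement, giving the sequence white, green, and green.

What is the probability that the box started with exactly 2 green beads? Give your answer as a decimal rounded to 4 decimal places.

0.1143

Under each hypothesis, the probability of the observed sequence is: P(data | r = 1) = (5/6)(1/5)(0/4) = 0; P(data | r = 2) = (4/6)(2/5)(1/4) = 1/15; P(data | r = 3) = (3/6)(3/5)(2/4) = 3/20; P(data | r = 4) = (2/6)(4/5)(3/4) = 1/5; P(data | r = 5) = (1/6)(5/5)(4/4) = 1/6.
Multiplying each by its prior: 1/5 · 0 = 0, 1/5 · 1/15 = 1/75, 1/5 · 3/20 = 3/100, 1/5 · 1/5 = 1/25, 1/5 · 1/6 = 1/30; these sum to 7/60.
So P(r = 2 | data) = (1/75) / (7/60) = 4/35.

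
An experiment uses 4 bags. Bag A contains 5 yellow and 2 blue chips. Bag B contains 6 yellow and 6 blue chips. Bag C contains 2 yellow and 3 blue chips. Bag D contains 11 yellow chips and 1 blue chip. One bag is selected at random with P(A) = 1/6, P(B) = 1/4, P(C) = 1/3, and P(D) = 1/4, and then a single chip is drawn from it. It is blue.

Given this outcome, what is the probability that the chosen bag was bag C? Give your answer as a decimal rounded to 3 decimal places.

0.508

For each hypothesis, P(data | H) works out to: P(data | bag A) = (2/7) = 0.28571; P(data | bag B) = (6/12) = 0.5; P(data | bag C) = (3/5) = 0.6; P(data | bag D) = (1/12) = 0.083333.
The prior-weighted likelihoods are 1/6 · 0.28571 = 0.047619, 1/4 · 0.5 = 0.125, 1/3 · 0.6 = 0.2, 1/4 · 0.083333 = 0.020833; with total 0.39345.
So P(bag C | data) = (0.2) / (0.39345) = 0.50832.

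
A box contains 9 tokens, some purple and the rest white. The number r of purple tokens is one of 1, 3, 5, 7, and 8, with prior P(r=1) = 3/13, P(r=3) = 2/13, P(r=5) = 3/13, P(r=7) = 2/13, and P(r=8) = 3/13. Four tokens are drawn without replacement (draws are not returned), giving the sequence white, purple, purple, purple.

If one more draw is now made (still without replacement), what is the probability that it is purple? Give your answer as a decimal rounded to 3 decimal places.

For each hypothesis, P(data | H) works out to: P(data | r = 1) = (8/9)(1/8)(0/7) = 0; P(data | r = 3) = (6/9)(3/8)(2/7)(1/6) = 1/84; P(data | r = 5) = (4/9)(5/8)(4/7)(3/6) = 5/63; P(data | r = 7) = (2/9)(7/8)(6/7)(5/6) = 5/36; P(data | r = 8) = (1/9)(8/8)(7/7)(6/6) = 1/9.
Weighting by the prior gives 3/13 · 0 = 0, 2/13 · 1/84 = 1/546, 3/13 · 5/63 = 5/273, 2/13 · 5/36 = 5/234, 3/13 · 1/9 = 1/39; these sum to 55/819.
Normalising, the posterior is P(r = 1 | data) = 0, P(r = 3 | data) = 3/110, P(r = 5 | data) = 3/11, P(r = 7 | data) = 7/22, P(r = 8 | data) = 21/55.
The predictive probability is P(purple next | data) = (0)(3/110) + (2/5)(3/11) + (4/5)(7/22) + (1)(21/55) = 41/55.

0.745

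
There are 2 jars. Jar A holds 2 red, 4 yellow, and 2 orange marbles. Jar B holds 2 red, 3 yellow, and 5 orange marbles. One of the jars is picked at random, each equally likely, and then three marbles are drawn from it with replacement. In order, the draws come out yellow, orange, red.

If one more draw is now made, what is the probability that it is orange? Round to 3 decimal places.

The likelihood of the observed sequence under each hypothesis: P(data | jar A) = (4/8)(2/8)(2/8) = 0.03125; P(data | jar B) = (3/10)(5/10)(2/10) = 0.03.
Multiplying each by its prior: 1/2 · 0.03125 = 0.015625, 1/2 · 0.03 = 0.015; summing to 0.030625.
Dividing through by the total gives posterior P(jar A | data) = 0.5102, P(jar B | data) = 0.4898.
Averaging over the posterior, P(orange next | data) = (1/4)(0.5102) + (1/2)(0.4898) = 0.37245.

0.372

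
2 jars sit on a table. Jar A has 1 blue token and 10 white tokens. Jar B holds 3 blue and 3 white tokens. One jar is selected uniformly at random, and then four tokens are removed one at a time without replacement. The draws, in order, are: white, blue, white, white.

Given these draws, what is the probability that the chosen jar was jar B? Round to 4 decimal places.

0.3548

Under each hypothesis, the probability of the observed sequence is: P(data | jar A) = (10/11)(1/10)(9/9)(8/8) = 1/11; P(data | jar B) = (3/6)(3/5)(2/4)(1/3) = 1/20.
Weighting by the prior gives 1/2 · 1/11 = 1/22, 1/2 · 1/20 = 1/40; these sum to 31/440.
Therefore the posterior P(jar B | data) = (1/40) / (31/440) = 11/31.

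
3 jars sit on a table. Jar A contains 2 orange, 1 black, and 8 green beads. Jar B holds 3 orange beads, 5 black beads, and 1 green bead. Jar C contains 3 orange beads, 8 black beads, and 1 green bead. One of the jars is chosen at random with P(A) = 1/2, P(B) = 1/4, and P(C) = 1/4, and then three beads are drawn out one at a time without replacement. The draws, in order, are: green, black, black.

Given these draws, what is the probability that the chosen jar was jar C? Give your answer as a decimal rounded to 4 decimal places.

0.5167

For each hypothesis, P(data | H) works out to: P(data | jar A) = (8/11)(1/10)(0/9) = 0; P(data | jar B) = (1/9)(5/8)(4/7) = 0.039683; P(data | jar C) = (1/12)(8/11)(7/10) = 0.042424.
The prior-weighted likelihoods are 1/2 · 0 = 0, 1/4 · 0.039683 = 0.0099206, 1/4 · 0.042424 = 0.010606; these sum to 0.020527.
Hence P(jar C | data) = (0.010606) / (0.020527) = 0.5167.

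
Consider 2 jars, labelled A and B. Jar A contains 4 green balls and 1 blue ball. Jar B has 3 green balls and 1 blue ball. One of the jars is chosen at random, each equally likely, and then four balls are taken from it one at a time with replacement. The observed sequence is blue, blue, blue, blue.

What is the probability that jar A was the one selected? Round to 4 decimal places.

Compute the likelihood of the observed sequence for each case: P(data | jar A) = (1/5)(1/5)(1/5)(1/5) = 0.0016; P(data | jar B) = (1/4)(1/4)(1/4)(1/4) = 0.0039062.
Weighting by the prior gives 1/2 · 0.0016 = 0.0008, 1/2 · 0.0039062 = 0.0019531; summing to 0.0027531.
Hence P(jar A | data) = (0.0008) / (0.0027531) = 0.29058.

0.2906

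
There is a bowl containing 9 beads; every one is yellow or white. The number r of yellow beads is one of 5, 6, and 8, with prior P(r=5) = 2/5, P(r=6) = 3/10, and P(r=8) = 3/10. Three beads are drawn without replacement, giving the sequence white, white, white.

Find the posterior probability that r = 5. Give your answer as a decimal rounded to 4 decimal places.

For each hypothesis, P(data | H) works out to: P(data | r = 5) = (4/9)(3/8)(2/7) = 1/21; P(data | r = 6) = (3/9)(2/8)(1/7) = 1/84; P(data | r = 8) = (1/9)(0/8) = 0.
Weighting by the prior gives 2/5 · 1/21 = 2/105, 3/10 · 1/84 = 1/280, 3/10 · 0 = 0; these sum to 19/840.
Therefore the posterior P(r = 5 | data) = (2/105) / (19/840) = 16/19.

0.8421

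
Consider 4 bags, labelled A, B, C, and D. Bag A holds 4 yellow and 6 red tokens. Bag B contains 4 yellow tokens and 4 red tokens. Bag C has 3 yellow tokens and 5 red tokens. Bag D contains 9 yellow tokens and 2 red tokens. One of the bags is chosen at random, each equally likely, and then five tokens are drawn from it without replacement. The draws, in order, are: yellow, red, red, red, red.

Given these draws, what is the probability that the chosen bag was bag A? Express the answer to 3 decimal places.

0.412

For each hypothesis, P(data | H) works out to: P(data | bag A) = (4/10)(6/9)(5/8)(4/7)(3/6) = 0.047619; P(data | bag B) = (4/8)(4/7)(3/6)(2/5)(1/4) = 0.014286; P(data | bag C) = (3/8)(5/7)(4/6)(3/5)(2/4) = 0.053571; P(data | bag D) = (9/11)(2/10)(1/9)(0/8) = 0.
Weighting by the prior gives 1/4 · 0.047619 = 0.011905, 1/4 · 0.014286 = 0.0035714, 1/4 · 0.053571 = 0.013393, 1/4 · 0 = 0; with total 0.028869.
So P(bag A | data) = (0.011905) / (0.028869) = 0.41237.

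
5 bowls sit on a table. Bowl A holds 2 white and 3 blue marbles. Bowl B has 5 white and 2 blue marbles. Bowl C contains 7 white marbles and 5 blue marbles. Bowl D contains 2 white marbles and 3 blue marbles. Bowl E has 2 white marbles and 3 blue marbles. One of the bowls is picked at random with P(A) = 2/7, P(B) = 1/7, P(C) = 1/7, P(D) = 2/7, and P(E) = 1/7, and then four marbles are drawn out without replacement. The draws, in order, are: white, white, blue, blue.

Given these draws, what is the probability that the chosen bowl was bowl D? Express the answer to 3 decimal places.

The likelihood of the observed sequence under each hypothesis: P(data | bowl A) = (2/5)(1/4)(3/3)(2/2) = 0.1; P(data | bowl B) = (5/7)(4/6)(2/5)(1/4) = 0.047619; P(data | bowl C) = (7/12)(6/11)(5/10)(4/9) = 0.070707; P(data | bowl D) = (2/5)(1/4)(3/3)(2/2) = 0.1; P(data | bowl E) = (2/5)(1/4)(3/3)(2/2) = 0.1.
The prior-weighted likelihoods are 2/7 · 0.1 = 0.028571, 1/7 · 0.047619 = 0.0068027, 1/7 · 0.070707 = 0.010101, 2/7 · 0.1 = 0.028571, 1/7 · 0.1 = 0.014286; with total 0.088332.
By Bayes' rule, P(bowl D | data) = (0.028571) / (0.088332) = 0.32345.

0.323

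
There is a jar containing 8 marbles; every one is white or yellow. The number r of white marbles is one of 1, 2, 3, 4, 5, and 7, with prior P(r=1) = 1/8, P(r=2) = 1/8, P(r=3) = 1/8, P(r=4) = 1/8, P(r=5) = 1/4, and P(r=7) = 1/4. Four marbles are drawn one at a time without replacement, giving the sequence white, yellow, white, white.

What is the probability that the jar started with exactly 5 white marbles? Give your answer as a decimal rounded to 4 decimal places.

The likelihood of the observed sequence under each hypothesis: P(data | r = 1) = (1/8)(7/7)(0/6) = 0; P(data | r = 2) = (2/8)(6/7)(1/6)(0/5) = 0; P(data | r = 3) = (3/8)(5/7)(2/6)(1/5) = 0.017857; P(data | r = 4) = (4/8)(4/7)(3/6)(2/5) = 0.057143; P(data | r = 5) = (5/8)(3/7)(4/6)(3/5) = 0.10714; P(data | r = 7) = (7/8)(1/7)(6/6)(5/5) = 0.125.
Weighting by the prior gives 1/8 · 0 = 0, 1/8 · 0 = 0, 1/8 · 0.017857 = 0.0022321, 1/8 · 0.057143 = 0.0071429, 1/4 · 0.10714 = 0.026786, 1/4 · 0.125 = 0.03125; summing to 0.067411.
Hence P(r = 5 | data) = (0.026786) / (0.067411) = 0.39735.

0.3974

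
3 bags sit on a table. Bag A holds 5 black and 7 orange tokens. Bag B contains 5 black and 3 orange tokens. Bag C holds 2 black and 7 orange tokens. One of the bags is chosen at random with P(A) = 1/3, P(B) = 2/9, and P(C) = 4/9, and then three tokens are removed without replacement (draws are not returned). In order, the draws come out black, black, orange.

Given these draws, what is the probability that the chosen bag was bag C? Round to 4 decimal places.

0.1413

Compute the likelihood of the observed sequence for each case: P(data | bag A) = (5/12)(4/11)(7/10) = 0.10606; P(data | bag B) = (5/8)(4/7)(3/6) = 0.17857; P(data | bag C) = (2/9)(1/8)(7/7) = 0.027778.
Weighting by the prior gives 1/3 · 0.10606 = 0.035354, 2/9 · 0.17857 = 0.039683, 4/9 · 0.027778 = 0.012346; with total 0.087382.
So P(bag C | data) = (0.012346) / (0.087382) = 0.14128.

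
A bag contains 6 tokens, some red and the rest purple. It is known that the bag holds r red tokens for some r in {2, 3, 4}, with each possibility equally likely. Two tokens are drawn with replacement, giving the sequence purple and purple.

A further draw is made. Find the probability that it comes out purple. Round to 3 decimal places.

For each hypothesis, P(data | H) works out to: P(data | r = 2) = (4/6)(4/6) = 4/9; P(data | r = 3) = (3/6)(3/6) = 1/4; P(data | r = 4) = (2/6)(2/6) = 1/9.
Weighting by the prior gives 1/3 · 4/9 = 4/27, 1/3 · 1/4 = 1/12, 1/3 · 1/9 = 1/27; these sum to 29/108.
Normalising, the posterior is P(r = 2 | data) = 16/29, P(r = 3 | data) = 9/29, P(r = 4 | data) = 4/29.
So P(purple next | data) = Σ P(purple next | H) P(H | data) = (2/3)(16/29) + (1/2)(9/29) + (1/3)(4/29) = 33/58.

0.569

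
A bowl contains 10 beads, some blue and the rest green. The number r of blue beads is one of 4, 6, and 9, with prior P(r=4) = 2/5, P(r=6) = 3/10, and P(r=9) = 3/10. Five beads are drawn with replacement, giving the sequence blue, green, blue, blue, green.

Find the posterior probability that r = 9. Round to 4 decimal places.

For each hypothesis, P(data | H) works out to: P(data | r = 4) = (4/10)(6/10)(4/10)(4/10)(6/10) = 0.02304; P(data | r = 6) = (6/10)(4/10)(6/10)(6/10)(4/10) = 0.03456; P(data | r = 9) = (9/10)(1/10)(9/10)(9/10)(1/10) = 0.00729.
The prior-weighted likelihoods are 2/5 · 0.02304 = 0.009216, 3/10 · 0.03456 = 0.010368, 3/10 · 0.00729 = 0.002187; summing to 0.021771.
So P(r = 9 | data) = (0.002187) / (0.021771) = 0.10045.

0.1005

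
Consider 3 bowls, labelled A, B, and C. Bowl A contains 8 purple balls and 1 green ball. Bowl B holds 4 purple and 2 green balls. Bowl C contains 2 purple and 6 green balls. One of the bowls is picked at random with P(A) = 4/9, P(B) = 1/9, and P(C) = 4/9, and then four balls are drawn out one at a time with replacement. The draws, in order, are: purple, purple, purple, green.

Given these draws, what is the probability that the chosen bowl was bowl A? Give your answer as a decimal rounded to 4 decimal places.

Compute the likelihood of the observed sequence for each case: P(data | bowl A) = (8/9)(8/9)(8/9)(1/9) = 0.078037; P(data | bowl B) = (4/6)(4/6)(4/6)(2/6) = 0.098765; P(data | bowl C) = (2/8)(2/8)(2/8)(6/8) = 0.011719.
Multiplying each by its prior: 4/9 · 0.078037 = 0.034683, 1/9 · 0.098765 = 0.010974, 4/9 · 0.011719 = 0.0052083; with total 0.050865.
Hence P(bowl A | data) = (0.034683) / (0.050865) = 0.68186.

0.6819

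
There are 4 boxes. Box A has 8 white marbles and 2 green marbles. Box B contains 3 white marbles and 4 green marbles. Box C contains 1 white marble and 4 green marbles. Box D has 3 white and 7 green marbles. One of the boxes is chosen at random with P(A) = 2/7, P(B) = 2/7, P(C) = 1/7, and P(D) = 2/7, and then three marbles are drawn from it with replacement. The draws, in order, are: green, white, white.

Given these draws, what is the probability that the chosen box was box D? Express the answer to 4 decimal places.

Under each hypothesis, the probability of the observed sequence is: P(data | box A) = (2/10)(8/10)(8/10) = 0.128; P(data | box B) = (4/7)(3/7)(3/7) = 0.10496; P(data | box C) = (4/5)(1/5)(1/5) = 0.032; P(data | box D) = (7/10)(3/10)(3/10) = 0.063.
The prior-weighted likelihoods are 2/7 · 0.128 = 0.036571, 2/7 · 0.10496 = 0.029988, 1/7 · 0.032 = 0.0045714, 2/7 · 0.063 = 0.018; with total 0.08913.
Therefore the posterior P(box D | data) = (0.018) / (0.08913) = 0.20195.

0.2020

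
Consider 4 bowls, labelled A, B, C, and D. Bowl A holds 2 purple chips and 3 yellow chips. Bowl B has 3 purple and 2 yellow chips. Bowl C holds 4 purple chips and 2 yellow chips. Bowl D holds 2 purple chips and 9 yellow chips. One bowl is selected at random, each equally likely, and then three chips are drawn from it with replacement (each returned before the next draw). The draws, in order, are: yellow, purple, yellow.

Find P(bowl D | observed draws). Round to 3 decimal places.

0.279

Compute the likelihood of the observed sequence for each case: P(data | bowl A) = (3/5)(2/5)(3/5) = 0.144; P(data | bowl B) = (2/5)(3/5)(2/5) = 0.096; P(data | bowl C) = (2/6)(4/6)(2/6) = 0.074074; P(data | bowl D) = (9/11)(2/11)(9/11) = 0.12171.
Multiplying each by its prior: 1/4 · 0.144 = 0.036, 1/4 · 0.096 = 0.024, 1/4 · 0.074074 = 0.018519, 1/4 · 0.12171 = 0.030428; with total 0.10895.
By Bayes' rule, P(bowl D | data) = (0.030428) / (0.10895) = 0.27929.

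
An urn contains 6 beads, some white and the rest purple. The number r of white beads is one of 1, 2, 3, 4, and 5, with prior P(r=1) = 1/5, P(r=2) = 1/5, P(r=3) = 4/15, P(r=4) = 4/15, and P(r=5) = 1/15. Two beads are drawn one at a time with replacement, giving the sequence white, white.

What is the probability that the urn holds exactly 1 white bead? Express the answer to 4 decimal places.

0.0214

The likelihood of the observed sequence under each hypothesis: P(data | r = 1) = (1/6)(1/6) = 1/36; P(data | r = 2) = (2/6)(2/6) = 1/9; P(data | r = 3) = (3/6)(3/6) = 1/4; P(data | r = 4) = (4/6)(4/6) = 4/9; P(data | r = 5) = (5/6)(5/6) = 25/36.
Multiplying each by its prior: 1/5 · 1/36 = 1/180, 1/5 · 1/9 = 1/45, 4/15 · 1/4 = 1/15, 4/15 · 4/9 = 16/135, 1/15 · 25/36 = 5/108; these sum to 7/27.
Therefore the posterior P(r = 1 | data) = (1/180) / (7/27) = 3/140.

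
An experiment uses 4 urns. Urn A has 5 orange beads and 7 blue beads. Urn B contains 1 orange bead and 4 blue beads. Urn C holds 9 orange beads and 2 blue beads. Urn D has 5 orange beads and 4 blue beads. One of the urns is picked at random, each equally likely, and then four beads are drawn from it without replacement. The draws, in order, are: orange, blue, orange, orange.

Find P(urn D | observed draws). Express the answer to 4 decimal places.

0.3280

The likelihood of the observed sequence under each hypothesis: P(data | urn A) = (5/12)(7/11)(4/10)(3/9) = 0.035354; P(data | urn B) = (1/5)(4/4)(0/3) = 0; P(data | urn C) = (9/11)(2/10)(8/9)(7/8) = 0.12727; P(data | urn D) = (5/9)(4/8)(4/7)(3/6) = 0.079365.
Multiplying each by its prior: 1/4 · 0.035354 = 0.0088384, 1/4 · 0 = 0, 1/4 · 0.12727 = 0.031818, 1/4 · 0.079365 = 0.019841; these sum to 0.060498.
Hence P(urn D | data) = (0.019841) / (0.060498) = 0.32797.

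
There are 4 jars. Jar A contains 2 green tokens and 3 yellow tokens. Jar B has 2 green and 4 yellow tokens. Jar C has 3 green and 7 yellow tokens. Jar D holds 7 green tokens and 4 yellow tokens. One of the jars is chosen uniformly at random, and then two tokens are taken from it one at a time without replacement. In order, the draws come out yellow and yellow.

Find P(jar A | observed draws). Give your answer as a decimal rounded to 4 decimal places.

For each hypothesis, P(data | H) works out to: P(data | jar A) = (3/5)(2/4) = 0.3; P(data | jar B) = (4/6)(3/5) = 0.4; P(data | jar C) = (7/10)(6/9) = 0.46667; P(data | jar D) = (4/11)(3/10) = 0.10909.
Weighting by the prior gives 1/4 · 0.3 = 0.075, 1/4 · 0.4 = 0.1, 1/4 · 0.46667 = 0.11667, 1/4 · 0.10909 = 0.027273; with total 0.31894.
Therefore the posterior P(jar A | data) = (0.075) / (0.31894) = 0.23515.

0.2352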